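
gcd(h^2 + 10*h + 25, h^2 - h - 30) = h + 5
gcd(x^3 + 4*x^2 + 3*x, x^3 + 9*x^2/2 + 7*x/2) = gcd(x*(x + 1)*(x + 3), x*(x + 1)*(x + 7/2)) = x^2 + x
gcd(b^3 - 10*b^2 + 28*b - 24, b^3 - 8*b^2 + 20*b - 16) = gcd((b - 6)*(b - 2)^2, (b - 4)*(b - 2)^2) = b^2 - 4*b + 4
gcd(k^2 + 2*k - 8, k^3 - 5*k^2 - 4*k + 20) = k - 2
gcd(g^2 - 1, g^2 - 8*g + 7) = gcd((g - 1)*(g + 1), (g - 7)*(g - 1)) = g - 1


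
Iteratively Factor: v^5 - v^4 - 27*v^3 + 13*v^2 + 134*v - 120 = (v - 1)*(v^4 - 27*v^2 - 14*v + 120) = (v - 5)*(v - 1)*(v^3 + 5*v^2 - 2*v - 24) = (v - 5)*(v - 1)*(v + 3)*(v^2 + 2*v - 8) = (v - 5)*(v - 1)*(v + 3)*(v + 4)*(v - 2)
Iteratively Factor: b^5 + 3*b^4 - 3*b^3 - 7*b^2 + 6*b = (b + 2)*(b^4 + b^3 - 5*b^2 + 3*b) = (b - 1)*(b + 2)*(b^3 + 2*b^2 - 3*b) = (b - 1)^2*(b + 2)*(b^2 + 3*b) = b*(b - 1)^2*(b + 2)*(b + 3)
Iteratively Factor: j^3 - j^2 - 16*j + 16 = (j - 4)*(j^2 + 3*j - 4) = (j - 4)*(j - 1)*(j + 4)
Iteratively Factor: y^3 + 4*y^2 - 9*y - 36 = (y - 3)*(y^2 + 7*y + 12) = (y - 3)*(y + 3)*(y + 4)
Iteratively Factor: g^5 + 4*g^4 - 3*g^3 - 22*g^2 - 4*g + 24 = (g + 3)*(g^4 + g^3 - 6*g^2 - 4*g + 8) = (g + 2)*(g + 3)*(g^3 - g^2 - 4*g + 4) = (g + 2)^2*(g + 3)*(g^2 - 3*g + 2) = (g - 2)*(g + 2)^2*(g + 3)*(g - 1)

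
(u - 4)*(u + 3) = u^2 - u - 12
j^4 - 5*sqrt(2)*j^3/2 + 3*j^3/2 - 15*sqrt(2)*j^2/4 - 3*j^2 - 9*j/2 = j*(j + 3/2)*(j - 3*sqrt(2))*(j + sqrt(2)/2)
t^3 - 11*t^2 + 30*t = t*(t - 6)*(t - 5)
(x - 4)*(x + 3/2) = x^2 - 5*x/2 - 6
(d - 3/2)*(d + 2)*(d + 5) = d^3 + 11*d^2/2 - d/2 - 15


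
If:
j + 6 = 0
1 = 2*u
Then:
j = -6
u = 1/2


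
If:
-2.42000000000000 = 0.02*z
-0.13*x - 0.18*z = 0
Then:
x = 167.54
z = -121.00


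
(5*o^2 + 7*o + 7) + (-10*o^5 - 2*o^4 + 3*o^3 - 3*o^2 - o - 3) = -10*o^5 - 2*o^4 + 3*o^3 + 2*o^2 + 6*o + 4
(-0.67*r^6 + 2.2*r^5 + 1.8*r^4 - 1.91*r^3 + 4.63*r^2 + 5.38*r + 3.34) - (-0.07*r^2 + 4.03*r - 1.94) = -0.67*r^6 + 2.2*r^5 + 1.8*r^4 - 1.91*r^3 + 4.7*r^2 + 1.35*r + 5.28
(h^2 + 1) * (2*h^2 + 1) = 2*h^4 + 3*h^2 + 1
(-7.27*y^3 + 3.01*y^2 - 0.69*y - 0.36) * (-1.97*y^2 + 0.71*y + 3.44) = 14.3219*y^5 - 11.0914*y^4 - 21.5124*y^3 + 10.5737*y^2 - 2.6292*y - 1.2384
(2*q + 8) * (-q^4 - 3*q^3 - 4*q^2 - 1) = -2*q^5 - 14*q^4 - 32*q^3 - 32*q^2 - 2*q - 8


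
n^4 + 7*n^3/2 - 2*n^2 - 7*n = n*(n + 7/2)*(n - sqrt(2))*(n + sqrt(2))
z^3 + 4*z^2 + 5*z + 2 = (z + 1)^2*(z + 2)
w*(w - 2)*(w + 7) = w^3 + 5*w^2 - 14*w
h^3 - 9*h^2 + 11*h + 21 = (h - 7)*(h - 3)*(h + 1)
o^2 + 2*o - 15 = (o - 3)*(o + 5)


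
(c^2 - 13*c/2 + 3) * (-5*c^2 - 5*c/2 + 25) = -5*c^4 + 30*c^3 + 105*c^2/4 - 170*c + 75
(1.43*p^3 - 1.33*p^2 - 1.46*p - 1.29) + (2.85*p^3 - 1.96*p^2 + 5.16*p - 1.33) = 4.28*p^3 - 3.29*p^2 + 3.7*p - 2.62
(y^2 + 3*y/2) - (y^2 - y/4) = 7*y/4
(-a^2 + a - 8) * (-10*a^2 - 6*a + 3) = 10*a^4 - 4*a^3 + 71*a^2 + 51*a - 24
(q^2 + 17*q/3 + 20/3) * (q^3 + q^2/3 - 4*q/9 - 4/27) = q^5 + 6*q^4 + 73*q^3/9 - 4*q^2/9 - 308*q/81 - 80/81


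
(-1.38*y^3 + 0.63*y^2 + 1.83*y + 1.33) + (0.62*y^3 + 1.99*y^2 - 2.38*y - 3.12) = -0.76*y^3 + 2.62*y^2 - 0.55*y - 1.79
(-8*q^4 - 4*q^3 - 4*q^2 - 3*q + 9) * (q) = -8*q^5 - 4*q^4 - 4*q^3 - 3*q^2 + 9*q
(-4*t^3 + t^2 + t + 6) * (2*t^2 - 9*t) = -8*t^5 + 38*t^4 - 7*t^3 + 3*t^2 - 54*t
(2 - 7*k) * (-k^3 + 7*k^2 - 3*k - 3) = 7*k^4 - 51*k^3 + 35*k^2 + 15*k - 6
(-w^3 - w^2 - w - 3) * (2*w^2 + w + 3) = -2*w^5 - 3*w^4 - 6*w^3 - 10*w^2 - 6*w - 9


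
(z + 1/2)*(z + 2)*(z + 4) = z^3 + 13*z^2/2 + 11*z + 4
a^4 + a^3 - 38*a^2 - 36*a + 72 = (a - 6)*(a - 1)*(a + 2)*(a + 6)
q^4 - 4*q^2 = q^2*(q - 2)*(q + 2)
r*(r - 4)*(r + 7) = r^3 + 3*r^2 - 28*r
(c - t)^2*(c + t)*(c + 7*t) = c^4 + 6*c^3*t - 8*c^2*t^2 - 6*c*t^3 + 7*t^4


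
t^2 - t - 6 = (t - 3)*(t + 2)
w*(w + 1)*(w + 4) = w^3 + 5*w^2 + 4*w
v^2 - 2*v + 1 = (v - 1)^2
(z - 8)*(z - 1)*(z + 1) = z^3 - 8*z^2 - z + 8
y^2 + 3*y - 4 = (y - 1)*(y + 4)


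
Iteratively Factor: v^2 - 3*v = (v)*(v - 3)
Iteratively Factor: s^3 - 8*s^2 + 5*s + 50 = (s - 5)*(s^2 - 3*s - 10) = (s - 5)*(s + 2)*(s - 5)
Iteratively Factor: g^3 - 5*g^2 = (g)*(g^2 - 5*g) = g*(g - 5)*(g)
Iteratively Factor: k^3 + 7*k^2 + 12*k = (k)*(k^2 + 7*k + 12) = k*(k + 3)*(k + 4)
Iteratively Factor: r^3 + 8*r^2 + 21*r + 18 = (r + 2)*(r^2 + 6*r + 9) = (r + 2)*(r + 3)*(r + 3)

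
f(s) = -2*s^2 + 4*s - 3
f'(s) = 4 - 4*s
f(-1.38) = -12.33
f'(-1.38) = 9.52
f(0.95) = -1.00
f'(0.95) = 0.20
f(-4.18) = -54.66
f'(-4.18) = 20.72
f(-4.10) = -53.02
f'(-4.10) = 20.40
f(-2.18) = -21.22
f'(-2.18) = 12.72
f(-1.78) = -16.46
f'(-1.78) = 11.12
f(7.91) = -96.50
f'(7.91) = -27.64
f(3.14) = -10.16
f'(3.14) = -8.56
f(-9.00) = -201.00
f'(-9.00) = 40.00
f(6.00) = -51.00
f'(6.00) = -20.00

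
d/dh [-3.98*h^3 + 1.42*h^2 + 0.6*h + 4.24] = -11.94*h^2 + 2.84*h + 0.6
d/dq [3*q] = 3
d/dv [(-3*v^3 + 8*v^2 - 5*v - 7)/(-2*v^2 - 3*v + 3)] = (6*v^4 + 18*v^3 - 61*v^2 + 20*v - 36)/(4*v^4 + 12*v^3 - 3*v^2 - 18*v + 9)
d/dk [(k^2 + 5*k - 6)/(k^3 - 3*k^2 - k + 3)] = (-k^2 - 12*k + 9)/(k^4 - 4*k^3 - 2*k^2 + 12*k + 9)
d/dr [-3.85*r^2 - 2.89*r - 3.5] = -7.7*r - 2.89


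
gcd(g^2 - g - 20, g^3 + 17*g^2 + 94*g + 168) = g + 4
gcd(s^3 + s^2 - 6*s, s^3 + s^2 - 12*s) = s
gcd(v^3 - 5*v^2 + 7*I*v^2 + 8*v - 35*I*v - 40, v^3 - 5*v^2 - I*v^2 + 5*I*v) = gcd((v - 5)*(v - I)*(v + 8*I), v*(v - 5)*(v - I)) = v^2 + v*(-5 - I) + 5*I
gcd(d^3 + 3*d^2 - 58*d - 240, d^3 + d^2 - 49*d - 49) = 1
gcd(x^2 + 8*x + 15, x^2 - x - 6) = 1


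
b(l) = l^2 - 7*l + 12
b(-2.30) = 33.39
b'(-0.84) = -8.68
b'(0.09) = -6.82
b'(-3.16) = -13.32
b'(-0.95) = -8.90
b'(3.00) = -1.00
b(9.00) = 30.00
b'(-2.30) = -11.60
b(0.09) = 11.38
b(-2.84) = 39.95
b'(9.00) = 11.00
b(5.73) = 4.72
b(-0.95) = 19.55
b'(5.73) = 4.46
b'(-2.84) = -12.68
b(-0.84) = 18.59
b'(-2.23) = -11.46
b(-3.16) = 44.11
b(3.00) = 0.00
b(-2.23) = 32.58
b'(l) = 2*l - 7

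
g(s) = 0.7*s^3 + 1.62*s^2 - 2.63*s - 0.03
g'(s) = 2.1*s^2 + 3.24*s - 2.63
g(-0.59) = 1.94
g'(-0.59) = -3.81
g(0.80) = -0.74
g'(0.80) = 1.31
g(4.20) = 69.36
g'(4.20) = 48.02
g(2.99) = 25.30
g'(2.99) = 25.83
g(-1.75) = 5.78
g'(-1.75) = -1.87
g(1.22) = 0.44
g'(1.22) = 4.45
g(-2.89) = 4.20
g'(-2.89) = 5.55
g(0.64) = -0.87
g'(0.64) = 0.30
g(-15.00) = -1958.58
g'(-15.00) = 421.27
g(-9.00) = -355.44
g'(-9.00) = 138.31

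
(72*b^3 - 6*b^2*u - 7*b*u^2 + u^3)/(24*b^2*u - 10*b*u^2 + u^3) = (3*b + u)/u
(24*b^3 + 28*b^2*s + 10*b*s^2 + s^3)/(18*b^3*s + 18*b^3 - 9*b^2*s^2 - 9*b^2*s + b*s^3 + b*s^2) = (24*b^3 + 28*b^2*s + 10*b*s^2 + s^3)/(b*(18*b^2*s + 18*b^2 - 9*b*s^2 - 9*b*s + s^3 + s^2))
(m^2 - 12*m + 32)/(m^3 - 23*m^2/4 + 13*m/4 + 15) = 4*(m - 8)/(4*m^2 - 7*m - 15)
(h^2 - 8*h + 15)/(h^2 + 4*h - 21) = (h - 5)/(h + 7)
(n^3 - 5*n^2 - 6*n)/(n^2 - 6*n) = n + 1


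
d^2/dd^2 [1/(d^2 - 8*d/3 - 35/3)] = 6*(9*d^2 - 24*d - 4*(3*d - 4)^2 - 105)/(-3*d^2 + 8*d + 35)^3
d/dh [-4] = 0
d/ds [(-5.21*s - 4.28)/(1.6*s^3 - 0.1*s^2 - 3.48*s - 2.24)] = (16.672*s^3 + 20.023*s^2 - 0.856000000000002*s - 3.224)/(2.56*s^6 - 0.32*s^5 - 11.126*s^4 - 6.472*s^3 + 12.5584*s^2 + 15.5904*s + 5.0176)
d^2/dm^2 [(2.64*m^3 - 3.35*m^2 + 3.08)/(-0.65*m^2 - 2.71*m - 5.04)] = (-1.77635683940025e-15*m^5 + 7.105427357601e-15*m^4 - 33.281618*m^3 - 290.004456*m^2 - 434.913864*m + 145.131224)/(0.274625*m^6 + 3.434925*m^5 + 20.709195*m^4 + 73.170271*m^3 + 160.575912*m^2 + 206.515008*m + 128.024064)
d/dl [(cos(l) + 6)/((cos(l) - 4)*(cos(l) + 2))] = (cos(l)^2 + 12*cos(l) - 4)*sin(l)/((cos(l) - 4)^2*(cos(l) + 2)^2)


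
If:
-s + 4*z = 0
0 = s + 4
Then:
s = -4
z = -1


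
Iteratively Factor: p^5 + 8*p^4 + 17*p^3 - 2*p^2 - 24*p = (p + 3)*(p^4 + 5*p^3 + 2*p^2 - 8*p) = (p - 1)*(p + 3)*(p^3 + 6*p^2 + 8*p) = p*(p - 1)*(p + 3)*(p^2 + 6*p + 8) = p*(p - 1)*(p + 2)*(p + 3)*(p + 4)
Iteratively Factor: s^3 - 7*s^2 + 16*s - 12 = (s - 3)*(s^2 - 4*s + 4) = (s - 3)*(s - 2)*(s - 2)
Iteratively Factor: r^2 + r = (r + 1)*(r)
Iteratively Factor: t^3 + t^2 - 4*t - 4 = (t + 1)*(t^2 - 4) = (t - 2)*(t + 1)*(t + 2)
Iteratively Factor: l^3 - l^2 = (l - 1)*(l^2) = l*(l - 1)*(l)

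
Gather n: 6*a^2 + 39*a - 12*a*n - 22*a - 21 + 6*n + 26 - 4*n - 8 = 6*a^2 + 17*a + n*(2 - 12*a) - 3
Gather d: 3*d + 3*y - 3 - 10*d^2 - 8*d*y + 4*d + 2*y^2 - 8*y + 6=-10*d^2 + d*(7 - 8*y) + 2*y^2 - 5*y + 3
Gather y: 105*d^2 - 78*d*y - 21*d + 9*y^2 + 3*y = 105*d^2 - 21*d + 9*y^2 + y*(3 - 78*d)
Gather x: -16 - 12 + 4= -24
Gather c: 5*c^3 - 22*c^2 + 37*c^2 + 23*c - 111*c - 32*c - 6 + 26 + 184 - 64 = 5*c^3 + 15*c^2 - 120*c + 140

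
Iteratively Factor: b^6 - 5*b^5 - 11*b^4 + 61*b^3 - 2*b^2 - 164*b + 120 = (b - 5)*(b^5 - 11*b^3 + 6*b^2 + 28*b - 24) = (b - 5)*(b - 2)*(b^4 + 2*b^3 - 7*b^2 - 8*b + 12) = (b - 5)*(b - 2)*(b + 3)*(b^3 - b^2 - 4*b + 4) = (b - 5)*(b - 2)*(b - 1)*(b + 3)*(b^2 - 4) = (b - 5)*(b - 2)^2*(b - 1)*(b + 3)*(b + 2)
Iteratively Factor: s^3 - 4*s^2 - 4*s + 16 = (s + 2)*(s^2 - 6*s + 8) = (s - 4)*(s + 2)*(s - 2)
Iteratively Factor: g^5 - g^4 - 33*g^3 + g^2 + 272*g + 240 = (g + 1)*(g^4 - 2*g^3 - 31*g^2 + 32*g + 240) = (g - 5)*(g + 1)*(g^3 + 3*g^2 - 16*g - 48) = (g - 5)*(g + 1)*(g + 3)*(g^2 - 16) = (g - 5)*(g - 4)*(g + 1)*(g + 3)*(g + 4)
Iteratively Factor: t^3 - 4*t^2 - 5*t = (t - 5)*(t^2 + t) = t*(t - 5)*(t + 1)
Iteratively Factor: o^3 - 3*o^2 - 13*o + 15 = (o + 3)*(o^2 - 6*o + 5) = (o - 5)*(o + 3)*(o - 1)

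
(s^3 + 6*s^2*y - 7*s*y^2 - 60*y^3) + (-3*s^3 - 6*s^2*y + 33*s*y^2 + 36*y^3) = -2*s^3 + 26*s*y^2 - 24*y^3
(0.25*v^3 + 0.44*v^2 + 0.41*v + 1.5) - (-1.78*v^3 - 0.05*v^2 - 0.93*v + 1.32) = 2.03*v^3 + 0.49*v^2 + 1.34*v + 0.18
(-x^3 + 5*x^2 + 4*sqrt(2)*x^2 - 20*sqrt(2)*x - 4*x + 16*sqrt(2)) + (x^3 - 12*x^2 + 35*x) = -7*x^2 + 4*sqrt(2)*x^2 - 20*sqrt(2)*x + 31*x + 16*sqrt(2)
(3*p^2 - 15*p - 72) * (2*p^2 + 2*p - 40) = 6*p^4 - 24*p^3 - 294*p^2 + 456*p + 2880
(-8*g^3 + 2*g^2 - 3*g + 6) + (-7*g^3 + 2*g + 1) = -15*g^3 + 2*g^2 - g + 7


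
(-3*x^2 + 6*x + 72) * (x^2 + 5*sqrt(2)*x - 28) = -3*x^4 - 15*sqrt(2)*x^3 + 6*x^3 + 30*sqrt(2)*x^2 + 156*x^2 - 168*x + 360*sqrt(2)*x - 2016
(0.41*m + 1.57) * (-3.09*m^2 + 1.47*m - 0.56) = -1.2669*m^3 - 4.2486*m^2 + 2.0783*m - 0.8792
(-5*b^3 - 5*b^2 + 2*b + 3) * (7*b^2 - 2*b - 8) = -35*b^5 - 25*b^4 + 64*b^3 + 57*b^2 - 22*b - 24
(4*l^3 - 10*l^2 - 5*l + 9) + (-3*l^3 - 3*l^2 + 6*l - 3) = l^3 - 13*l^2 + l + 6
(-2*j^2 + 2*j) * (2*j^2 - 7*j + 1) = -4*j^4 + 18*j^3 - 16*j^2 + 2*j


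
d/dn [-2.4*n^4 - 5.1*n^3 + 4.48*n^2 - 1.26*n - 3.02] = -9.6*n^3 - 15.3*n^2 + 8.96*n - 1.26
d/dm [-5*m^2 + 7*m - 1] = 7 - 10*m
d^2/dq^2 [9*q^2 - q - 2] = 18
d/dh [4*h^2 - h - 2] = 8*h - 1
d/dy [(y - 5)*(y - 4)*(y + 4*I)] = 3*y^2 + y*(-18 + 8*I) + 20 - 36*I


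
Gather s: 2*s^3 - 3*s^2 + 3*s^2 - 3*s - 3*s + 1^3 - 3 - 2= 2*s^3 - 6*s - 4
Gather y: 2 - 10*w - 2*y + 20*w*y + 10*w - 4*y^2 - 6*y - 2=-4*y^2 + y*(20*w - 8)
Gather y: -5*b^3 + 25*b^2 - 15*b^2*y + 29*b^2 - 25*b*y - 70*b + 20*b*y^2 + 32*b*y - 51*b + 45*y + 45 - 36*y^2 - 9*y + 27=-5*b^3 + 54*b^2 - 121*b + y^2*(20*b - 36) + y*(-15*b^2 + 7*b + 36) + 72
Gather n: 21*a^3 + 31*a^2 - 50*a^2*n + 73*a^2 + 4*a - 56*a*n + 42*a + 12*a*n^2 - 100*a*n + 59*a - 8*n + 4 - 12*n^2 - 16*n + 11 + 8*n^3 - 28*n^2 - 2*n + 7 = 21*a^3 + 104*a^2 + 105*a + 8*n^3 + n^2*(12*a - 40) + n*(-50*a^2 - 156*a - 26) + 22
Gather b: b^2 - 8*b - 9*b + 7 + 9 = b^2 - 17*b + 16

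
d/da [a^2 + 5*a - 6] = 2*a + 5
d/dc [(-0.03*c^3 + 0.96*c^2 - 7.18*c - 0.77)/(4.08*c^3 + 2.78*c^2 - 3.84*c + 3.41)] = (-4.0002*c^4 + 58.8192*c^3 + 25.3919*c^2 + 10.8284*c - 27.4406)/(16.6464*c^6 + 22.6848*c^5 - 23.606*c^4 + 6.4752*c^3 + 33.7052*c^2 - 26.1888*c + 11.6281)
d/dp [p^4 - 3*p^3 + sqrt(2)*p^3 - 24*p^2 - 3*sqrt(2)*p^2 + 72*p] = 4*p^3 - 9*p^2 + 3*sqrt(2)*p^2 - 48*p - 6*sqrt(2)*p + 72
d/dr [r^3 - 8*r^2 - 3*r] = 3*r^2 - 16*r - 3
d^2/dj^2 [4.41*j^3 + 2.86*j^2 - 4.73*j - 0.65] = 26.46*j + 5.72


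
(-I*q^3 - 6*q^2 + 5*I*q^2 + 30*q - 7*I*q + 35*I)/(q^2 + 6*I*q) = (-I*q^3 + q^2*(-6 + 5*I) + q*(30 - 7*I) + 35*I)/(q*(q + 6*I))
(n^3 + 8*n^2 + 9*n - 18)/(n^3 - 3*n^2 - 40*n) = (-n^3 - 8*n^2 - 9*n + 18)/(n*(-n^2 + 3*n + 40))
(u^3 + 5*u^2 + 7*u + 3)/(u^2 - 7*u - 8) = (u^2 + 4*u + 3)/(u - 8)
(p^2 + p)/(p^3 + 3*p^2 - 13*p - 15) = p/(p^2 + 2*p - 15)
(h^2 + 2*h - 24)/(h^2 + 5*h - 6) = (h - 4)/(h - 1)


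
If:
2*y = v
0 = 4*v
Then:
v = 0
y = 0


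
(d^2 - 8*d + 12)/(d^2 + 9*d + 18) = (d^2 - 8*d + 12)/(d^2 + 9*d + 18)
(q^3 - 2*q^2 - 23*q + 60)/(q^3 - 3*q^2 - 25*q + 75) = (q - 4)/(q - 5)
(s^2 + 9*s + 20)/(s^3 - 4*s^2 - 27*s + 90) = (s + 4)/(s^2 - 9*s + 18)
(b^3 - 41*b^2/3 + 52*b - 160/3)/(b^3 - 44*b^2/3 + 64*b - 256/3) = (3*b - 5)/(3*b - 8)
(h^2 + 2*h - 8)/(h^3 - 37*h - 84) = (h - 2)/(h^2 - 4*h - 21)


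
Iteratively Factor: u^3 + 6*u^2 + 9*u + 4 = (u + 1)*(u^2 + 5*u + 4) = (u + 1)^2*(u + 4)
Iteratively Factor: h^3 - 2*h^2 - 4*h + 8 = (h - 2)*(h^2 - 4) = (h - 2)^2*(h + 2)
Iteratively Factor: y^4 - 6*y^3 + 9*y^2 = (y)*(y^3 - 6*y^2 + 9*y) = y^2*(y^2 - 6*y + 9) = y^2*(y - 3)*(y - 3)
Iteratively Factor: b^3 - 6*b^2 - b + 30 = (b + 2)*(b^2 - 8*b + 15) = (b - 5)*(b + 2)*(b - 3)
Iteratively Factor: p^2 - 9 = (p + 3)*(p - 3)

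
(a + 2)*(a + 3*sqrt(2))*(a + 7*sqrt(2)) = a^3 + 2*a^2 + 10*sqrt(2)*a^2 + 20*sqrt(2)*a + 42*a + 84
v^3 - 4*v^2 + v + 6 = (v - 3)*(v - 2)*(v + 1)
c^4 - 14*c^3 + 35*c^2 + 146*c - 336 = (c - 8)*(c - 7)*(c - 2)*(c + 3)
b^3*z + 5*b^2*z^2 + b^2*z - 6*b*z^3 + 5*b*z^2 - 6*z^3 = (b - z)*(b + 6*z)*(b*z + z)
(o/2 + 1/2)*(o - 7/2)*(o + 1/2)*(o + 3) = o^4/2 + o^3/2 - 43*o^2/8 - 8*o - 21/8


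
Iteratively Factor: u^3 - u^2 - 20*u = (u - 5)*(u^2 + 4*u) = u*(u - 5)*(u + 4)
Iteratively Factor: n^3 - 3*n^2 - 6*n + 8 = (n - 1)*(n^2 - 2*n - 8) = (n - 4)*(n - 1)*(n + 2)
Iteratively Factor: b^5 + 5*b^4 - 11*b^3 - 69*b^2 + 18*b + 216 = (b - 2)*(b^4 + 7*b^3 + 3*b^2 - 63*b - 108) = (b - 3)*(b - 2)*(b^3 + 10*b^2 + 33*b + 36) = (b - 3)*(b - 2)*(b + 3)*(b^2 + 7*b + 12) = (b - 3)*(b - 2)*(b + 3)*(b + 4)*(b + 3)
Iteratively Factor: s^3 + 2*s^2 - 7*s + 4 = (s - 1)*(s^2 + 3*s - 4) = (s - 1)*(s + 4)*(s - 1)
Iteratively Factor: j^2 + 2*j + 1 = (j + 1)*(j + 1)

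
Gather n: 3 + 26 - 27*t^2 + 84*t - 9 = -27*t^2 + 84*t + 20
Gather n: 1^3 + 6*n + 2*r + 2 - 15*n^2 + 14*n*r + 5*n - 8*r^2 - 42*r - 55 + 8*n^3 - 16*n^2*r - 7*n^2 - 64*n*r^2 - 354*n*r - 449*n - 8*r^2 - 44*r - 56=8*n^3 + n^2*(-16*r - 22) + n*(-64*r^2 - 340*r - 438) - 16*r^2 - 84*r - 108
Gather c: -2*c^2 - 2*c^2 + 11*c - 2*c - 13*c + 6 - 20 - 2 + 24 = -4*c^2 - 4*c + 8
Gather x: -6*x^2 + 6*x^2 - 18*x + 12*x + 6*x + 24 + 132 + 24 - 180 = 0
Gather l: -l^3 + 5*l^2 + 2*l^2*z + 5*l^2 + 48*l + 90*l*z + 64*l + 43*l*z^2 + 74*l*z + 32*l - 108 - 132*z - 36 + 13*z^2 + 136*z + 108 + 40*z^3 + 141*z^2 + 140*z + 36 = -l^3 + l^2*(2*z + 10) + l*(43*z^2 + 164*z + 144) + 40*z^3 + 154*z^2 + 144*z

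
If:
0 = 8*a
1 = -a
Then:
No Solution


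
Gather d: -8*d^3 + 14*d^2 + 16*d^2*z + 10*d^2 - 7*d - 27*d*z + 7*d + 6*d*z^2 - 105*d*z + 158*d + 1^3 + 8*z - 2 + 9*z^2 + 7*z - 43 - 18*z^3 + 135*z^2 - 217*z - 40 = -8*d^3 + d^2*(16*z + 24) + d*(6*z^2 - 132*z + 158) - 18*z^3 + 144*z^2 - 202*z - 84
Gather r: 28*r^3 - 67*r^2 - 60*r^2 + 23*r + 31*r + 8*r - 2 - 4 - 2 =28*r^3 - 127*r^2 + 62*r - 8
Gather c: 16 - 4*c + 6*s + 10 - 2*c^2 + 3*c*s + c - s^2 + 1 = -2*c^2 + c*(3*s - 3) - s^2 + 6*s + 27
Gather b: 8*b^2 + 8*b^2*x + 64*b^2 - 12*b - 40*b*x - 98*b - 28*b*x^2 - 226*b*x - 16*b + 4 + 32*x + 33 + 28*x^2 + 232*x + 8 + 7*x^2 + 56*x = b^2*(8*x + 72) + b*(-28*x^2 - 266*x - 126) + 35*x^2 + 320*x + 45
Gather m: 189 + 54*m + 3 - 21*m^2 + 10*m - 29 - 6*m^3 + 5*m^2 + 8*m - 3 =-6*m^3 - 16*m^2 + 72*m + 160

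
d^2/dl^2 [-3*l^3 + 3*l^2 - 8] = 6 - 18*l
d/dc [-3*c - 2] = -3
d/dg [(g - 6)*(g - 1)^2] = (g - 1)*(3*g - 13)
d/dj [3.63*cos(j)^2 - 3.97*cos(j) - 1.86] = (3.97 - 7.26*cos(j))*sin(j)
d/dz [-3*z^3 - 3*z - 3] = -9*z^2 - 3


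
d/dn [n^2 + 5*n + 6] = 2*n + 5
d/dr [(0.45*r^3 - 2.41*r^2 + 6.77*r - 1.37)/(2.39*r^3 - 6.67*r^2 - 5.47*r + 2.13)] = (4.44089209850063e-16*r^5 + 2.7584*r^4 - 37.2836*r^3 + 71.037*r^2 - 28.5424*r + 6.9262)/(5.7121*r^6 - 31.8826*r^5 + 18.3423*r^4 + 83.1512*r^3 + 1.5067*r^2 - 23.3022*r + 4.5369)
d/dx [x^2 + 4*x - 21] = 2*x + 4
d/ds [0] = 0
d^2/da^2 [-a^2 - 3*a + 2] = -2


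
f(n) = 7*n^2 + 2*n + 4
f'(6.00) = 86.00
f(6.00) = 268.00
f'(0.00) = 2.00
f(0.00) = 4.00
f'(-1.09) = -13.26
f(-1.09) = 10.14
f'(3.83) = 55.62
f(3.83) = 114.34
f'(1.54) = 23.56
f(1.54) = 23.68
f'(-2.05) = -26.70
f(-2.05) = 29.32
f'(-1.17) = -14.38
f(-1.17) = 11.24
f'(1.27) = 19.78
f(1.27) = 17.83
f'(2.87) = 42.18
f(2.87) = 67.40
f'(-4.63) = -62.82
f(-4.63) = 144.80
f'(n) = 14*n + 2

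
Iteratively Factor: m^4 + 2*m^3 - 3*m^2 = (m)*(m^3 + 2*m^2 - 3*m) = m*(m - 1)*(m^2 + 3*m) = m^2*(m - 1)*(m + 3)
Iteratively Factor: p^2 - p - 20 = (p - 5)*(p + 4)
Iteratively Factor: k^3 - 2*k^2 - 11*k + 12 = (k - 4)*(k^2 + 2*k - 3) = (k - 4)*(k - 1)*(k + 3)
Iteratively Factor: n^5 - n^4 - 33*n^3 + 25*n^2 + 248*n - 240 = (n + 4)*(n^4 - 5*n^3 - 13*n^2 + 77*n - 60) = (n - 3)*(n + 4)*(n^3 - 2*n^2 - 19*n + 20) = (n - 5)*(n - 3)*(n + 4)*(n^2 + 3*n - 4) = (n - 5)*(n - 3)*(n + 4)^2*(n - 1)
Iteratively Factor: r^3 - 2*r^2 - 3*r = (r + 1)*(r^2 - 3*r) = (r - 3)*(r + 1)*(r)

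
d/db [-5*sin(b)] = -5*cos(b)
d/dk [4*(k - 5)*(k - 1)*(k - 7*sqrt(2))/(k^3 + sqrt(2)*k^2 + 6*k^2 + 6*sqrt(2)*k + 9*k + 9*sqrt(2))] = 16*(2*sqrt(2)*k^3 + 3*k^3 - 24*sqrt(2)*k^2 - 7*k^2 - 42*k + 16*sqrt(2)*k + 30*sqrt(2) + 98)/(k^5 + 2*sqrt(2)*k^4 + 9*k^4 + 18*sqrt(2)*k^3 + 29*k^3 + 45*k^2 + 54*sqrt(2)*k^2 + 54*k + 54*sqrt(2)*k + 54)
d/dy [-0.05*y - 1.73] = -0.0500000000000000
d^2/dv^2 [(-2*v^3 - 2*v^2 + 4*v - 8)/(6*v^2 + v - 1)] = 4*(71*v^3 - 447*v^2 - 39*v - 27)/(216*v^6 + 108*v^5 - 90*v^4 - 35*v^3 + 15*v^2 + 3*v - 1)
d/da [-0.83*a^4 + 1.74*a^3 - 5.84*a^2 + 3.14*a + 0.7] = -3.32*a^3 + 5.22*a^2 - 11.68*a + 3.14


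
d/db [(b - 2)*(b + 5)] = 2*b + 3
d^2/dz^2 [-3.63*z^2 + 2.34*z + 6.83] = -7.26000000000000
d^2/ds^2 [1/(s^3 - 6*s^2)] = 6*((2 - s)*(s - 6) + 3*(s - 4)^2)/(s^4*(s - 6)^3)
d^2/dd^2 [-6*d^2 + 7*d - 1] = -12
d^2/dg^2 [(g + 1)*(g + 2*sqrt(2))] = 2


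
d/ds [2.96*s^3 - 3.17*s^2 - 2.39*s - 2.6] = 8.88*s^2 - 6.34*s - 2.39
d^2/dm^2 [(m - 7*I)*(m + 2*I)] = 2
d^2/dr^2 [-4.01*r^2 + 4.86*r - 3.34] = -8.02000000000000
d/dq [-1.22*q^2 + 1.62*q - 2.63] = 1.62 - 2.44*q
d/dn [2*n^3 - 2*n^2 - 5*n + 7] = 6*n^2 - 4*n - 5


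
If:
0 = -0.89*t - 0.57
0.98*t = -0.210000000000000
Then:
No Solution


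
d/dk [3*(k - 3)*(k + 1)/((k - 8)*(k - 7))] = 3*(-13*k^2 + 118*k - 157)/(k^4 - 30*k^3 + 337*k^2 - 1680*k + 3136)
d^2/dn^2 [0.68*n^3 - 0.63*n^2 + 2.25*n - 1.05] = 4.08*n - 1.26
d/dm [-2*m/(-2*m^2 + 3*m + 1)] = 2*(-2*m^2 - 1)/(4*m^4 - 12*m^3 + 5*m^2 + 6*m + 1)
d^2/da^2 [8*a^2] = 16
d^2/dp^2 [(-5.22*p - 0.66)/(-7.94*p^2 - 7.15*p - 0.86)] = ((5.22*p + 0.66)*(15.88*p + 7.15)*(31.76*p + 14.3) - (248.6808*p + 85.1268)*(7.94*p^2 + 7.15*p + 0.86))/(7.94*p^2 + 7.15*p + 0.86)^3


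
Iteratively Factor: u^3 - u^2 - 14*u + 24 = (u - 3)*(u^2 + 2*u - 8) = (u - 3)*(u - 2)*(u + 4)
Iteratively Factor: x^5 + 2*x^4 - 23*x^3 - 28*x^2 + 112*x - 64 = (x - 4)*(x^4 + 6*x^3 + x^2 - 24*x + 16) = (x - 4)*(x - 1)*(x^3 + 7*x^2 + 8*x - 16) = (x - 4)*(x - 1)^2*(x^2 + 8*x + 16) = (x - 4)*(x - 1)^2*(x + 4)*(x + 4)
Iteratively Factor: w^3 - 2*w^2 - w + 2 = (w - 1)*(w^2 - w - 2) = (w - 1)*(w + 1)*(w - 2)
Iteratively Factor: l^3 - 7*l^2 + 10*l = (l)*(l^2 - 7*l + 10) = l*(l - 5)*(l - 2)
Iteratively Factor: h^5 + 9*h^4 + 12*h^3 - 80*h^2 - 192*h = (h + 4)*(h^4 + 5*h^3 - 8*h^2 - 48*h) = (h + 4)^2*(h^3 + h^2 - 12*h) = (h - 3)*(h + 4)^2*(h^2 + 4*h) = (h - 3)*(h + 4)^3*(h)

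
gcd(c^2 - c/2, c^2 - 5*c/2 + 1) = c - 1/2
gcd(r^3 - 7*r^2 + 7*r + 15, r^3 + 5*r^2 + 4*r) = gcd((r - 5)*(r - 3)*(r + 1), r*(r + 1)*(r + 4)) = r + 1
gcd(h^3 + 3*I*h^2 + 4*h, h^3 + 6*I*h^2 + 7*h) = h^2 - I*h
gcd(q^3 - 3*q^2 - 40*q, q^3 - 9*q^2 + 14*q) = q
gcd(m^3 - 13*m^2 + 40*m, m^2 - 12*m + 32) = m - 8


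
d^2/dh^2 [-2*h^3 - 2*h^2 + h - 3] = -12*h - 4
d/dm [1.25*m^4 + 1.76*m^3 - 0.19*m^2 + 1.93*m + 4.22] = 5.0*m^3 + 5.28*m^2 - 0.38*m + 1.93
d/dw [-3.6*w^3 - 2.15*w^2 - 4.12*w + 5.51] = -10.8*w^2 - 4.3*w - 4.12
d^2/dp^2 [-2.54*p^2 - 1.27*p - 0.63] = -5.08000000000000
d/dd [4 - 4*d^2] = -8*d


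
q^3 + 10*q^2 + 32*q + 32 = (q + 2)*(q + 4)^2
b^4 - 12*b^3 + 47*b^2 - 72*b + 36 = (b - 6)*(b - 3)*(b - 2)*(b - 1)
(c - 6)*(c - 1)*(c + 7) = c^3 - 43*c + 42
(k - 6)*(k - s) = k^2 - k*s - 6*k + 6*s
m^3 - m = m*(m - 1)*(m + 1)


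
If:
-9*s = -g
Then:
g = 9*s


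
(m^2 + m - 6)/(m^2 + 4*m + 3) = (m - 2)/(m + 1)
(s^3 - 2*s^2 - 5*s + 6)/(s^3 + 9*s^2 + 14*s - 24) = (s^2 - s - 6)/(s^2 + 10*s + 24)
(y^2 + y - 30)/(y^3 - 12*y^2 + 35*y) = (y + 6)/(y*(y - 7))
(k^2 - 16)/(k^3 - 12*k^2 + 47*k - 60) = (k + 4)/(k^2 - 8*k + 15)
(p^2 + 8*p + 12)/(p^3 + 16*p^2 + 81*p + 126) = (p + 2)/(p^2 + 10*p + 21)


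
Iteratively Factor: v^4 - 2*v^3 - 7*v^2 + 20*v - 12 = (v - 2)*(v^3 - 7*v + 6) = (v - 2)*(v - 1)*(v^2 + v - 6) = (v - 2)*(v - 1)*(v + 3)*(v - 2)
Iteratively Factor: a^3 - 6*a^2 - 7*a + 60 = (a - 5)*(a^2 - a - 12) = (a - 5)*(a + 3)*(a - 4)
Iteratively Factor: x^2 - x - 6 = (x - 3)*(x + 2)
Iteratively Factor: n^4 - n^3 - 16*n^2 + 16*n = (n)*(n^3 - n^2 - 16*n + 16) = n*(n - 1)*(n^2 - 16) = n*(n - 1)*(n + 4)*(n - 4)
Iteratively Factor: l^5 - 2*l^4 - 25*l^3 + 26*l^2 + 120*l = (l - 5)*(l^4 + 3*l^3 - 10*l^2 - 24*l) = (l - 5)*(l + 4)*(l^3 - l^2 - 6*l) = (l - 5)*(l - 3)*(l + 4)*(l^2 + 2*l) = (l - 5)*(l - 3)*(l + 2)*(l + 4)*(l)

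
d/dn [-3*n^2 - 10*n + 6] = -6*n - 10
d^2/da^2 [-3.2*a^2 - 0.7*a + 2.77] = -6.40000000000000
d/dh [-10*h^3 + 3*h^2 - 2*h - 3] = -30*h^2 + 6*h - 2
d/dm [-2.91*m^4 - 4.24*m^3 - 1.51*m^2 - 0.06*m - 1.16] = -11.64*m^3 - 12.72*m^2 - 3.02*m - 0.06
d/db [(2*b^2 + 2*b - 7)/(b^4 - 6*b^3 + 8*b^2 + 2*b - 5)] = 2*(-2*b^5 + 3*b^4 + 26*b^3 - 69*b^2 + 46*b + 2)/(b^8 - 12*b^7 + 52*b^6 - 92*b^5 + 30*b^4 + 92*b^3 - 76*b^2 - 20*b + 25)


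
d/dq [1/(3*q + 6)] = -1/(3*(q + 2)^2)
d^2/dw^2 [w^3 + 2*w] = 6*w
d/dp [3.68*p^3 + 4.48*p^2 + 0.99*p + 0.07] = 11.04*p^2 + 8.96*p + 0.99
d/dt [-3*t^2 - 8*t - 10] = -6*t - 8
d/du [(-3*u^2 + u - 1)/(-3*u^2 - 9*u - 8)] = (30*u^2 + 42*u - 17)/(9*u^4 + 54*u^3 + 129*u^2 + 144*u + 64)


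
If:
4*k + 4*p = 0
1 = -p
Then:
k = 1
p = -1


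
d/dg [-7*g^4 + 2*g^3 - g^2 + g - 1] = -28*g^3 + 6*g^2 - 2*g + 1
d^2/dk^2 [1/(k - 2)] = 2/(k - 2)^3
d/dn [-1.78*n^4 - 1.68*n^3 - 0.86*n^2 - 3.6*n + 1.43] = -7.12*n^3 - 5.04*n^2 - 1.72*n - 3.6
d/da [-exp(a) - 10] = -exp(a)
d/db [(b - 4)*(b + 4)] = 2*b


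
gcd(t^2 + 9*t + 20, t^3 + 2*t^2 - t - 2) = 1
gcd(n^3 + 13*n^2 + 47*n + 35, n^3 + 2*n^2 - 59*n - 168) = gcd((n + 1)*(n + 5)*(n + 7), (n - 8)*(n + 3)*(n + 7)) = n + 7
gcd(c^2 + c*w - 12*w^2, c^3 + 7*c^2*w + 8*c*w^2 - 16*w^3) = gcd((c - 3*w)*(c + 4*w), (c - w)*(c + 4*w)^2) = c + 4*w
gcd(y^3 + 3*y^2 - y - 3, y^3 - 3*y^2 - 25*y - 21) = y^2 + 4*y + 3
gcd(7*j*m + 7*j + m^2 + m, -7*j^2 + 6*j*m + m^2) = 7*j + m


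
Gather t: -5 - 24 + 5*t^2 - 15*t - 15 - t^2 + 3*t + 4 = 4*t^2 - 12*t - 40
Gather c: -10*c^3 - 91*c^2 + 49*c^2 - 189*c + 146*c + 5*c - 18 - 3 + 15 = -10*c^3 - 42*c^2 - 38*c - 6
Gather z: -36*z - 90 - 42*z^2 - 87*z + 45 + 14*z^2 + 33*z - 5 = -28*z^2 - 90*z - 50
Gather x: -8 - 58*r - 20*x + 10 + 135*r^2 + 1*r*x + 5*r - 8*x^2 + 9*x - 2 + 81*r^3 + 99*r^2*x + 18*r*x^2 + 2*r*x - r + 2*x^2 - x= 81*r^3 + 135*r^2 - 54*r + x^2*(18*r - 6) + x*(99*r^2 + 3*r - 12)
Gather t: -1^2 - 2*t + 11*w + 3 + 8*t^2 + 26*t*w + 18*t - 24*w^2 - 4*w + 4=8*t^2 + t*(26*w + 16) - 24*w^2 + 7*w + 6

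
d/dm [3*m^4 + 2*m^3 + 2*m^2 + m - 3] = 12*m^3 + 6*m^2 + 4*m + 1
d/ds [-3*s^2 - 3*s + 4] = -6*s - 3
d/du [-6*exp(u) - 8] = -6*exp(u)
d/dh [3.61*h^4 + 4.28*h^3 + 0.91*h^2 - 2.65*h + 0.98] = 14.44*h^3 + 12.84*h^2 + 1.82*h - 2.65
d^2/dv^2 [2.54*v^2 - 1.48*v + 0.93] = 5.08000000000000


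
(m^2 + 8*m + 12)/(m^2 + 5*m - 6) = (m + 2)/(m - 1)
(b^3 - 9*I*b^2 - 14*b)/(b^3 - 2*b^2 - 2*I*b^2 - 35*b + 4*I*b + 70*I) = b*(b - 7*I)/(b^2 - 2*b - 35)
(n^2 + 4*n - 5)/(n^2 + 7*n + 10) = (n - 1)/(n + 2)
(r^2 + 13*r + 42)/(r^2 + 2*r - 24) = (r + 7)/(r - 4)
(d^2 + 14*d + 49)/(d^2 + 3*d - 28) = (d + 7)/(d - 4)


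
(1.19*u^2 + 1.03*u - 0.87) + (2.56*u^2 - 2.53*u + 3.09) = 3.75*u^2 - 1.5*u + 2.22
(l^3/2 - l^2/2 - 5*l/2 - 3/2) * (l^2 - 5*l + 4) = l^5/2 - 3*l^4 + 2*l^3 + 9*l^2 - 5*l/2 - 6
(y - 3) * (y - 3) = y^2 - 6*y + 9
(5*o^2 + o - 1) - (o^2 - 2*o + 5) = 4*o^2 + 3*o - 6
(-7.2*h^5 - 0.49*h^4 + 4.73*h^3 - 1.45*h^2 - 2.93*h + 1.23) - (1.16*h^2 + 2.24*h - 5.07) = -7.2*h^5 - 0.49*h^4 + 4.73*h^3 - 2.61*h^2 - 5.17*h + 6.3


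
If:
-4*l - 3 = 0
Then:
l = -3/4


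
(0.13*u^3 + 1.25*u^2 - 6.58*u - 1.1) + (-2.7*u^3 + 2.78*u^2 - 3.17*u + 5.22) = -2.57*u^3 + 4.03*u^2 - 9.75*u + 4.12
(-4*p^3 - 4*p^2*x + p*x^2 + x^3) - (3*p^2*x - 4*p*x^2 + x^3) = -4*p^3 - 7*p^2*x + 5*p*x^2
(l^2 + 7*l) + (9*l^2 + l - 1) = 10*l^2 + 8*l - 1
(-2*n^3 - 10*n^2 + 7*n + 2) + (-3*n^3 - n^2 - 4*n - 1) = -5*n^3 - 11*n^2 + 3*n + 1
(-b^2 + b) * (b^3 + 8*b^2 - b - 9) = -b^5 - 7*b^4 + 9*b^3 + 8*b^2 - 9*b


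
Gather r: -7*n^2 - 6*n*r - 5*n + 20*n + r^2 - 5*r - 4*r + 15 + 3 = -7*n^2 + 15*n + r^2 + r*(-6*n - 9) + 18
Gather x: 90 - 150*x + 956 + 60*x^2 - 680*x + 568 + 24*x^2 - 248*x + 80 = 84*x^2 - 1078*x + 1694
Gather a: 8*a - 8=8*a - 8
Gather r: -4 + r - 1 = r - 5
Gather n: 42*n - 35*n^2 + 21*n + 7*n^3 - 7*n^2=7*n^3 - 42*n^2 + 63*n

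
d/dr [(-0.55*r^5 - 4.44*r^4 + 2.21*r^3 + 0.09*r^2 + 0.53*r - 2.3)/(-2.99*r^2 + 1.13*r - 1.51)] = (4.9335*r^6 + 24.0652*r^5 - 17.507*r^4 + 31.8122*r^3 - 8.3249*r^2 - 14.0258*r + 1.7987)/(8.9401*r^4 - 6.7574*r^3 + 10.3067*r^2 - 3.4126*r + 2.2801)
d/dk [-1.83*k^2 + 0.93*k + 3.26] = 0.93 - 3.66*k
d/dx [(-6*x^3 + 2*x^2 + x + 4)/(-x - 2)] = 2*(6*x^3 + 17*x^2 - 4*x + 1)/(x^2 + 4*x + 4)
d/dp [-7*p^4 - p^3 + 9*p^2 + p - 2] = -28*p^3 - 3*p^2 + 18*p + 1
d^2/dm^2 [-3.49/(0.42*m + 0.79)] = -1.231272/(0.42*m + 0.79)^3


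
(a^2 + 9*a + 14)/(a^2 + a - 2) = (a + 7)/(a - 1)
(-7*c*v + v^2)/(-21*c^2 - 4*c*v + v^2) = v/(3*c + v)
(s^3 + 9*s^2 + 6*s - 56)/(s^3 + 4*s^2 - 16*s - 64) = (s^2 + 5*s - 14)/(s^2 - 16)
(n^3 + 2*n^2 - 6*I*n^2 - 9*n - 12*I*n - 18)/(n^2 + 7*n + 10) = (n^2 - 6*I*n - 9)/(n + 5)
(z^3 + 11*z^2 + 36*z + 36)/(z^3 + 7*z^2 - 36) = (z + 2)/(z - 2)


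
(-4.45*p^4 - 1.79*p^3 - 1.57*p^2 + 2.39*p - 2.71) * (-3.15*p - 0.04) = 14.0175*p^5 + 5.8165*p^4 + 5.0171*p^3 - 7.4657*p^2 + 8.4409*p + 0.1084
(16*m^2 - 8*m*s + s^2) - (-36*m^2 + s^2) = 52*m^2 - 8*m*s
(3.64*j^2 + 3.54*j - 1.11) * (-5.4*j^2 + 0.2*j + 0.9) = -19.656*j^4 - 18.388*j^3 + 9.978*j^2 + 2.964*j - 0.999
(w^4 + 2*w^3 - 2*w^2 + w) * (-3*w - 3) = -3*w^5 - 9*w^4 + 3*w^2 - 3*w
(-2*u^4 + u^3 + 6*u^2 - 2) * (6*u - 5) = -12*u^5 + 16*u^4 + 31*u^3 - 30*u^2 - 12*u + 10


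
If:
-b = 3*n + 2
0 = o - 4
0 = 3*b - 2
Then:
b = 2/3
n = -8/9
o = 4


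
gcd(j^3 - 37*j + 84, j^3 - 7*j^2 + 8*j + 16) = j - 4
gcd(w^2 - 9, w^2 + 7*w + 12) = w + 3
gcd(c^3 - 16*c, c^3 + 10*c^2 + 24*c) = c^2 + 4*c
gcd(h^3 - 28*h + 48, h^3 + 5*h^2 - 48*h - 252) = h + 6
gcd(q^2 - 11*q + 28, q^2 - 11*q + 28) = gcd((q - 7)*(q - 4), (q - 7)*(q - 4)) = q^2 - 11*q + 28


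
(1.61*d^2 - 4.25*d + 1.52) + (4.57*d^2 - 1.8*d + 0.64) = 6.18*d^2 - 6.05*d + 2.16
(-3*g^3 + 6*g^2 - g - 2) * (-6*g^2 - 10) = 18*g^5 - 36*g^4 + 36*g^3 - 48*g^2 + 10*g + 20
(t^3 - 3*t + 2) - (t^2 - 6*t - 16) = t^3 - t^2 + 3*t + 18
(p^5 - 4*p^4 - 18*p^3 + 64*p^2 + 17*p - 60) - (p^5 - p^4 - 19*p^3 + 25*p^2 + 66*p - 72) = -3*p^4 + p^3 + 39*p^2 - 49*p + 12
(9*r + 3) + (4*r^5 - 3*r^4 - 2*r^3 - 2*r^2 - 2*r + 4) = 4*r^5 - 3*r^4 - 2*r^3 - 2*r^2 + 7*r + 7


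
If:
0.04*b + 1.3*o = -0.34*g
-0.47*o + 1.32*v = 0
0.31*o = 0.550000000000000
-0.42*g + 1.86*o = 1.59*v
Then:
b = -104.12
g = 5.47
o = 1.77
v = 0.63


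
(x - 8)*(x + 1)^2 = x^3 - 6*x^2 - 15*x - 8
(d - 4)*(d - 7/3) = d^2 - 19*d/3 + 28/3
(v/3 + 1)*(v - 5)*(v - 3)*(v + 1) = v^4/3 - 4*v^3/3 - 14*v^2/3 + 12*v + 15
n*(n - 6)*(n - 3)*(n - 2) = n^4 - 11*n^3 + 36*n^2 - 36*n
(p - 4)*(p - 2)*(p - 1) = p^3 - 7*p^2 + 14*p - 8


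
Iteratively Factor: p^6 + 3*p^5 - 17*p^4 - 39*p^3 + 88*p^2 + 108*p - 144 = (p + 4)*(p^5 - p^4 - 13*p^3 + 13*p^2 + 36*p - 36) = (p + 3)*(p + 4)*(p^4 - 4*p^3 - p^2 + 16*p - 12) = (p - 3)*(p + 3)*(p + 4)*(p^3 - p^2 - 4*p + 4) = (p - 3)*(p - 1)*(p + 3)*(p + 4)*(p^2 - 4) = (p - 3)*(p - 1)*(p + 2)*(p + 3)*(p + 4)*(p - 2)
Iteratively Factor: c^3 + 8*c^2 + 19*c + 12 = (c + 3)*(c^2 + 5*c + 4) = (c + 3)*(c + 4)*(c + 1)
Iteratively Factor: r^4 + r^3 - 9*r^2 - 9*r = (r + 1)*(r^3 - 9*r) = r*(r + 1)*(r^2 - 9) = r*(r - 3)*(r + 1)*(r + 3)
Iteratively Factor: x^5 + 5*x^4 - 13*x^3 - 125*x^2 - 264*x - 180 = (x - 5)*(x^4 + 10*x^3 + 37*x^2 + 60*x + 36) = (x - 5)*(x + 2)*(x^3 + 8*x^2 + 21*x + 18) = (x - 5)*(x + 2)*(x + 3)*(x^2 + 5*x + 6) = (x - 5)*(x + 2)^2*(x + 3)*(x + 3)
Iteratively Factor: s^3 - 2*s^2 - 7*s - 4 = (s - 4)*(s^2 + 2*s + 1) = (s - 4)*(s + 1)*(s + 1)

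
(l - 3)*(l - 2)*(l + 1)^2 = l^4 - 3*l^3 - 3*l^2 + 7*l + 6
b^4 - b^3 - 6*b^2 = b^2*(b - 3)*(b + 2)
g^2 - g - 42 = (g - 7)*(g + 6)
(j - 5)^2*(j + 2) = j^3 - 8*j^2 + 5*j + 50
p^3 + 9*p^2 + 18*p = p*(p + 3)*(p + 6)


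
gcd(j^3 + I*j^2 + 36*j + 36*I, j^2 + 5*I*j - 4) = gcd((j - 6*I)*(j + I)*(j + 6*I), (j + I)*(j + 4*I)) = j + I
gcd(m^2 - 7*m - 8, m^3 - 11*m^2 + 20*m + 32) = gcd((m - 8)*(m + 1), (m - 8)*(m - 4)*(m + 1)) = m^2 - 7*m - 8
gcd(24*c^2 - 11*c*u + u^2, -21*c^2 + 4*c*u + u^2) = -3*c + u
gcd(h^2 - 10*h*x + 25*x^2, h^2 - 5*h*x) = -h + 5*x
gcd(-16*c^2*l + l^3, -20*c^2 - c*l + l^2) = 4*c + l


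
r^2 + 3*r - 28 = (r - 4)*(r + 7)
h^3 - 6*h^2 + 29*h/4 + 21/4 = (h - 7/2)*(h - 3)*(h + 1/2)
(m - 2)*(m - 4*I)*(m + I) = m^3 - 2*m^2 - 3*I*m^2 + 4*m + 6*I*m - 8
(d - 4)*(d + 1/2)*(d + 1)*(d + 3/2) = d^4 - d^3 - 37*d^2/4 - 41*d/4 - 3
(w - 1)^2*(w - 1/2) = w^3 - 5*w^2/2 + 2*w - 1/2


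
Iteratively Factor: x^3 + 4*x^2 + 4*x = (x + 2)*(x^2 + 2*x) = x*(x + 2)*(x + 2)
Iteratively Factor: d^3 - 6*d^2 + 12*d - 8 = (d - 2)*(d^2 - 4*d + 4) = (d - 2)^2*(d - 2)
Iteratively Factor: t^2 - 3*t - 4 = (t - 4)*(t + 1)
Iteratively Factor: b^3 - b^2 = (b - 1)*(b^2) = b*(b - 1)*(b)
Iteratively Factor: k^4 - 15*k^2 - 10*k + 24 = (k - 1)*(k^3 + k^2 - 14*k - 24) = (k - 4)*(k - 1)*(k^2 + 5*k + 6) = (k - 4)*(k - 1)*(k + 3)*(k + 2)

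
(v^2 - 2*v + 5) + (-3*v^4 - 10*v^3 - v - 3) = -3*v^4 - 10*v^3 + v^2 - 3*v + 2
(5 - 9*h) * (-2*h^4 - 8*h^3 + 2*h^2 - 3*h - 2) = 18*h^5 + 62*h^4 - 58*h^3 + 37*h^2 + 3*h - 10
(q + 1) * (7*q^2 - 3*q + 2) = 7*q^3 + 4*q^2 - q + 2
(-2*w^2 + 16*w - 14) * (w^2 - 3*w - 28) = -2*w^4 + 22*w^3 - 6*w^2 - 406*w + 392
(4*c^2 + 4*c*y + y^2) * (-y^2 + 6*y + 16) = -4*c^2*y^2 + 24*c^2*y + 64*c^2 - 4*c*y^3 + 24*c*y^2 + 64*c*y - y^4 + 6*y^3 + 16*y^2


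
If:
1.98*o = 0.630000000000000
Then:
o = 0.32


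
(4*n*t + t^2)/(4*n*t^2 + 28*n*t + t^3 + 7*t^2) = 1/(t + 7)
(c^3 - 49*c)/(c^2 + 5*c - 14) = c*(c - 7)/(c - 2)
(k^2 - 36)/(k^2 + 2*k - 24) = (k - 6)/(k - 4)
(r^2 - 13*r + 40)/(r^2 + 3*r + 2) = (r^2 - 13*r + 40)/(r^2 + 3*r + 2)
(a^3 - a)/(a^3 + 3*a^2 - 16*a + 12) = a*(a + 1)/(a^2 + 4*a - 12)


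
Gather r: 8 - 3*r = 8 - 3*r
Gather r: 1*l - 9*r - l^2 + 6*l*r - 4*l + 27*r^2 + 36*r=-l^2 - 3*l + 27*r^2 + r*(6*l + 27)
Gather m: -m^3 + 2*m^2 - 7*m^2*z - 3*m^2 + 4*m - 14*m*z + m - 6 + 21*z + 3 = -m^3 + m^2*(-7*z - 1) + m*(5 - 14*z) + 21*z - 3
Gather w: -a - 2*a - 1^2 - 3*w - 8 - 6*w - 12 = -3*a - 9*w - 21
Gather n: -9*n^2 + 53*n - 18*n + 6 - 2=-9*n^2 + 35*n + 4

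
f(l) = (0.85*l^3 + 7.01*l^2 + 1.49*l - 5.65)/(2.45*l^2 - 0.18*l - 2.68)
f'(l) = (0.18 - 4.9*l)*(0.85*l^3 + 7.01*l^2 + 1.49*l - 5.65)/(2.45*l^2 - 0.18*l - 2.68)^2 + (2.55*l^2 + 14.02*l + 1.49)/(2.45*l^2 - 0.18*l - 2.68) = (2.0825*l^4 - 0.306000000000004*l^3 - 11.7463*l^2 - 9.8886*l - 5.0102)/(6.0025*l^4 - 0.882*l^3 - 13.0996*l^2 + 0.9648*l + 7.1824)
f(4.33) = 4.74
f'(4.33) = 0.24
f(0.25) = 1.88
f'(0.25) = -1.24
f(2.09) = 4.69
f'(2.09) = -0.69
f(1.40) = 6.69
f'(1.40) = -9.93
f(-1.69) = 1.68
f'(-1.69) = -0.16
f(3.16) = 4.52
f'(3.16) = 0.10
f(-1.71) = 1.68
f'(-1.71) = -0.14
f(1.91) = 4.85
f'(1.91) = -1.18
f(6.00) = 5.20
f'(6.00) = 0.30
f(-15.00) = -2.39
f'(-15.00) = 0.34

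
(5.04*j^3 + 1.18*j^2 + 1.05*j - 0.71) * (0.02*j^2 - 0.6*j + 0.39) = 0.1008*j^5 - 3.0004*j^4 + 1.2786*j^3 - 0.184*j^2 + 0.8355*j - 0.2769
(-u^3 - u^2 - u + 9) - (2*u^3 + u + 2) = -3*u^3 - u^2 - 2*u + 7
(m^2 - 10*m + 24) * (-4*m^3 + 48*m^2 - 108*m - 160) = -4*m^5 + 88*m^4 - 684*m^3 + 2072*m^2 - 992*m - 3840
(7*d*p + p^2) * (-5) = -35*d*p - 5*p^2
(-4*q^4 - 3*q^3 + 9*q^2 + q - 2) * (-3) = 12*q^4 + 9*q^3 - 27*q^2 - 3*q + 6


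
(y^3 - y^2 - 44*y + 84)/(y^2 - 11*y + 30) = (y^2 + 5*y - 14)/(y - 5)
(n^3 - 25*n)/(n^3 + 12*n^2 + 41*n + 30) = n*(n - 5)/(n^2 + 7*n + 6)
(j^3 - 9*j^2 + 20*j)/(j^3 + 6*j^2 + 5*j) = (j^2 - 9*j + 20)/(j^2 + 6*j + 5)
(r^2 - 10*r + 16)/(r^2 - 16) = (r^2 - 10*r + 16)/(r^2 - 16)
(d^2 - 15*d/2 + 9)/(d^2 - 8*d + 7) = (d^2 - 15*d/2 + 9)/(d^2 - 8*d + 7)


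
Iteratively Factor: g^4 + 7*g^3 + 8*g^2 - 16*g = (g - 1)*(g^3 + 8*g^2 + 16*g) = (g - 1)*(g + 4)*(g^2 + 4*g) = g*(g - 1)*(g + 4)*(g + 4)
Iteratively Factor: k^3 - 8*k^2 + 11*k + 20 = (k + 1)*(k^2 - 9*k + 20) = (k - 4)*(k + 1)*(k - 5)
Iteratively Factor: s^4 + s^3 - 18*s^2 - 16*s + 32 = (s - 4)*(s^3 + 5*s^2 + 2*s - 8) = (s - 4)*(s + 2)*(s^2 + 3*s - 4) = (s - 4)*(s - 1)*(s + 2)*(s + 4)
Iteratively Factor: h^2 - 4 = (h - 2)*(h + 2)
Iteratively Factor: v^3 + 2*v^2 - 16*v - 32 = (v - 4)*(v^2 + 6*v + 8) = (v - 4)*(v + 4)*(v + 2)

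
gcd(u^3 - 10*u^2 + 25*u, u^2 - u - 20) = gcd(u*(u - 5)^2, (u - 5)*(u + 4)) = u - 5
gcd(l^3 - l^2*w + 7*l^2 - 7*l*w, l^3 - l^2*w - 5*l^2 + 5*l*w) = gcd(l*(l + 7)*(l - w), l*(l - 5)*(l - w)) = -l^2 + l*w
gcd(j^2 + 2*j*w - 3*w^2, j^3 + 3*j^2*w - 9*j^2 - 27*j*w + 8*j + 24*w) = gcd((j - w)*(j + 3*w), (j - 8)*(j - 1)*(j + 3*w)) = j + 3*w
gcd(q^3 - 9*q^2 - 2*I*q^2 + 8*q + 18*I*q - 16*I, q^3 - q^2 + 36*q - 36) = q - 1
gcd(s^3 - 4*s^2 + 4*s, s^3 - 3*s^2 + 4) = s^2 - 4*s + 4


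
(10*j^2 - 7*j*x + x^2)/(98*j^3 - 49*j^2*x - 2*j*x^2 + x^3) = (-5*j + x)/(-49*j^2 + x^2)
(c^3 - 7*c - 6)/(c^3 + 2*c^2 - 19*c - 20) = (c^2 - c - 6)/(c^2 + c - 20)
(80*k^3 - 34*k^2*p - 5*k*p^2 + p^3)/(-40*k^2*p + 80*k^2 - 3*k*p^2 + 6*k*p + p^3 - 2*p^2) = (-2*k + p)/(p - 2)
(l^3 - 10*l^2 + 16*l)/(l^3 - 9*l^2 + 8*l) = (l - 2)/(l - 1)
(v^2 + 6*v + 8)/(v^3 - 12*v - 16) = (v + 4)/(v^2 - 2*v - 8)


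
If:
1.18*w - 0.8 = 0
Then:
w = 0.68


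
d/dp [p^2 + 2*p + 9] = 2*p + 2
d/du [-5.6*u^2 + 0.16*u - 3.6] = 0.16 - 11.2*u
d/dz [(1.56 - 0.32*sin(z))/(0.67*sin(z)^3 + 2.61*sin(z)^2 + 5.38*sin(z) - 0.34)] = (0.4288*sin(z)^3 - 2.3004*sin(z)^2 - 8.1432*sin(z) - 8.284)*cos(z)/(0.4489*sin(z)^6 + 3.4974*sin(z)^5 + 14.0213*sin(z)^4 + 27.628*sin(z)^3 + 27.1696*sin(z)^2 - 3.6584*sin(z) + 0.1156)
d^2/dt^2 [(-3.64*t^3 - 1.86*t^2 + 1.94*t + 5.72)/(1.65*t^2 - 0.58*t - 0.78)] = (-1.77635683940025e-15*t^4 - 4.81509200000001*t^3 + 69.192864*t^2 - 31.151016*t + 14.553136)/(4.492125*t^6 - 4.73715*t^5 - 4.70547*t^4 + 4.283648*t^3 + 2.224404*t^2 - 1.058616*t - 0.474552)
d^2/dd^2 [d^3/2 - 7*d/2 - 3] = 3*d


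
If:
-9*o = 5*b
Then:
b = -9*o/5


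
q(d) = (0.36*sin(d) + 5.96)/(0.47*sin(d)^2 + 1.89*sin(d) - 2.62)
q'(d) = (-0.94*sin(d)*cos(d) - 1.89*cos(d))*(0.36*sin(d) + 5.96)/(0.47*sin(d)^2 + 1.89*sin(d) - 2.62)^2 + 0.36*cos(d)/(0.47*sin(d)^2 + 1.89*sin(d) - 2.62) = (-5.6024*sin(d) + 0.0846*cos(2*d) - 12.2922)*cos(d)/(0.47*sin(d)^2 + 1.89*sin(d) - 2.62)^2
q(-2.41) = -1.56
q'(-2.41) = 0.47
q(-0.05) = -2.19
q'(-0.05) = -1.62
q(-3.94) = -6.07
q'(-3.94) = 10.83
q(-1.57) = -1.39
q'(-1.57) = -0.00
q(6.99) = -5.19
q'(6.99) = -8.48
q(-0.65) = -1.60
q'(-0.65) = -0.55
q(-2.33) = -1.52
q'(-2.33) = 0.40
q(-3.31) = -2.63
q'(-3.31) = 2.47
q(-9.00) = -1.75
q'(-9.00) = 0.82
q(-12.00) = -4.18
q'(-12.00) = -5.96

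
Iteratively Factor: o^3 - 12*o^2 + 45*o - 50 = (o - 5)*(o^2 - 7*o + 10) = (o - 5)*(o - 2)*(o - 5)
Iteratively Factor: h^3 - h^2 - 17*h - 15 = (h + 3)*(h^2 - 4*h - 5) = (h + 1)*(h + 3)*(h - 5)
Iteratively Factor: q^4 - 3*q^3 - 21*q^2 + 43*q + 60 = (q - 3)*(q^3 - 21*q - 20) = (q - 3)*(q + 4)*(q^2 - 4*q - 5) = (q - 5)*(q - 3)*(q + 4)*(q + 1)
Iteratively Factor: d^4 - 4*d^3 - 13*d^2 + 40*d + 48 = (d - 4)*(d^3 - 13*d - 12) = (d - 4)*(d + 1)*(d^2 - d - 12) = (d - 4)*(d + 1)*(d + 3)*(d - 4)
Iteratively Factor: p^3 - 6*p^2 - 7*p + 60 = (p - 5)*(p^2 - p - 12) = (p - 5)*(p + 3)*(p - 4)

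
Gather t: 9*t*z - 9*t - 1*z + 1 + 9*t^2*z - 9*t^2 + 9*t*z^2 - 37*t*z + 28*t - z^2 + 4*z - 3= t^2*(9*z - 9) + t*(9*z^2 - 28*z + 19) - z^2 + 3*z - 2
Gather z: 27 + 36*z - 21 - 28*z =8*z + 6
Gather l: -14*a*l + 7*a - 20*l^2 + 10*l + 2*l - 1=7*a - 20*l^2 + l*(12 - 14*a) - 1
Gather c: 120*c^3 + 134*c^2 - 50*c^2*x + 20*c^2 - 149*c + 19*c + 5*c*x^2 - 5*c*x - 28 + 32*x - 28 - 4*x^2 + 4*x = 120*c^3 + c^2*(154 - 50*x) + c*(5*x^2 - 5*x - 130) - 4*x^2 + 36*x - 56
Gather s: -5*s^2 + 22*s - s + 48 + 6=-5*s^2 + 21*s + 54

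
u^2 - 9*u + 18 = (u - 6)*(u - 3)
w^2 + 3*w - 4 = (w - 1)*(w + 4)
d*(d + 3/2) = d^2 + 3*d/2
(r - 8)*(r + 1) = r^2 - 7*r - 8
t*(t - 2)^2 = t^3 - 4*t^2 + 4*t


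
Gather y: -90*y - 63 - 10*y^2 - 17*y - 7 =-10*y^2 - 107*y - 70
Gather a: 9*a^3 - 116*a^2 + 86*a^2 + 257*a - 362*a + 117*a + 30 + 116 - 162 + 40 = 9*a^3 - 30*a^2 + 12*a + 24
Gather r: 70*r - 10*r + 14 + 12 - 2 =60*r + 24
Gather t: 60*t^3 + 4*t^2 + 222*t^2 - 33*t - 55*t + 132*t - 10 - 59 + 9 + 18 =60*t^3 + 226*t^2 + 44*t - 42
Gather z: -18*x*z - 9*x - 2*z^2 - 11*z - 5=-9*x - 2*z^2 + z*(-18*x - 11) - 5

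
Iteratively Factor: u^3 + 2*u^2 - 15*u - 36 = (u - 4)*(u^2 + 6*u + 9) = (u - 4)*(u + 3)*(u + 3)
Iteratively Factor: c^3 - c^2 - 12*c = (c - 4)*(c^2 + 3*c) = (c - 4)*(c + 3)*(c)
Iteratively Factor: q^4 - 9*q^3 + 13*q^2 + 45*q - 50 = (q - 1)*(q^3 - 8*q^2 + 5*q + 50) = (q - 1)*(q + 2)*(q^2 - 10*q + 25) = (q - 5)*(q - 1)*(q + 2)*(q - 5)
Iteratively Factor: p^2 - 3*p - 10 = (p - 5)*(p + 2)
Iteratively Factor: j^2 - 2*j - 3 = (j + 1)*(j - 3)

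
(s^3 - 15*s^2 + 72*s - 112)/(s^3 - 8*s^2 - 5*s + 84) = (s - 4)/(s + 3)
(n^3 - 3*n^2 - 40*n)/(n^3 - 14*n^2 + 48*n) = (n + 5)/(n - 6)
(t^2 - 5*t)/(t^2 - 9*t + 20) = t/(t - 4)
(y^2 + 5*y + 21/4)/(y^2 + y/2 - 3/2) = (y + 7/2)/(y - 1)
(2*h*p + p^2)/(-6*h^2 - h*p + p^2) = p/(-3*h + p)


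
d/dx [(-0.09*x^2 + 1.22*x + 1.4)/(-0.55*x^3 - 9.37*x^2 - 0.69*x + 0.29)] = (-0.0495*x^4 + 1.342*x^3 + 13.8035*x^2 + 26.1838*x + 1.3198)/(0.3025*x^6 + 10.307*x^5 + 88.5559*x^4 + 12.6116*x^3 - 4.9585*x^2 - 0.4002*x + 0.0841)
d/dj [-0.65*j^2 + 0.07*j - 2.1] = 0.07 - 1.3*j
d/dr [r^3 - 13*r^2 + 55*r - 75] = 3*r^2 - 26*r + 55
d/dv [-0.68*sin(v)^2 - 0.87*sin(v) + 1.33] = -(1.36*sin(v) + 0.87)*cos(v)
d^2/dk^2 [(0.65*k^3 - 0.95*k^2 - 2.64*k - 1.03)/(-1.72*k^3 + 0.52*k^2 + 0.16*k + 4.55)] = (4.45823999999999*k^6 + 45.787776*k^5 - 37.075632*k^4 + 95.111296*k^3 + 231.572616*k^2 - 69.338334*k + 30.669686)/(5.088448*k^9 - 4.615104*k^8 - 0.0247679999999995*k^7 - 39.664144*k^6 + 24.419424*k^5 + 3.782064*k^4 + 104.549444*k^3 - 32.64534*k^2 - 9.9372*k - 94.196375)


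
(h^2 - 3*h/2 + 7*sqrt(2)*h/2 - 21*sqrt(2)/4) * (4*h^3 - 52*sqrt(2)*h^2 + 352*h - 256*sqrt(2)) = 4*h^5 - 38*sqrt(2)*h^4 - 6*h^4 - 12*h^3 + 57*sqrt(2)*h^3 + 18*h^2 + 976*sqrt(2)*h^2 - 1464*sqrt(2)*h - 1792*h + 2688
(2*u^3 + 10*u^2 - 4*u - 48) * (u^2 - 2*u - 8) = 2*u^5 + 6*u^4 - 40*u^3 - 120*u^2 + 128*u + 384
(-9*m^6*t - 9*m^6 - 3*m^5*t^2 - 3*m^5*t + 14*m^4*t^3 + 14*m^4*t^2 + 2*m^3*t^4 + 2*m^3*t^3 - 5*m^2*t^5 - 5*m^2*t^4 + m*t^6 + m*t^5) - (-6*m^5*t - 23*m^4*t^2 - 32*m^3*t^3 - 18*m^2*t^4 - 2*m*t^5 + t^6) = -9*m^6*t - 9*m^6 - 3*m^5*t^2 + 3*m^5*t + 14*m^4*t^3 + 37*m^4*t^2 + 2*m^3*t^4 + 34*m^3*t^3 - 5*m^2*t^5 + 13*m^2*t^4 + m*t^6 + 3*m*t^5 - t^6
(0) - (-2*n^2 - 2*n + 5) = 2*n^2 + 2*n - 5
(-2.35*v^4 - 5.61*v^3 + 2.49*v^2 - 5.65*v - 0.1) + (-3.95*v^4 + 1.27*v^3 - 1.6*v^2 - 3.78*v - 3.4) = -6.3*v^4 - 4.34*v^3 + 0.89*v^2 - 9.43*v - 3.5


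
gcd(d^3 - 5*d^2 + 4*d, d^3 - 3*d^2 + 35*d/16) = d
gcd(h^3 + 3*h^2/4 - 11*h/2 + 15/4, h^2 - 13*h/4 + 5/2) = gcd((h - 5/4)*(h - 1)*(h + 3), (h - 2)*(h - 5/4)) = h - 5/4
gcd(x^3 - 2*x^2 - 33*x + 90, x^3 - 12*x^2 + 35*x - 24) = x - 3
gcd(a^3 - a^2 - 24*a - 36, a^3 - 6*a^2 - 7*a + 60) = a + 3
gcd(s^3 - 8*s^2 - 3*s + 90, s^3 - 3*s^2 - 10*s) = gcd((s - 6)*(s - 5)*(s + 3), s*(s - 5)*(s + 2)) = s - 5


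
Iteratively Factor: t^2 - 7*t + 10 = (t - 2)*(t - 5)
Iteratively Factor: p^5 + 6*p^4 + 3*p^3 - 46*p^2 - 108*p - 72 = (p - 3)*(p^4 + 9*p^3 + 30*p^2 + 44*p + 24) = (p - 3)*(p + 2)*(p^3 + 7*p^2 + 16*p + 12) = (p - 3)*(p + 2)^2*(p^2 + 5*p + 6) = (p - 3)*(p + 2)^3*(p + 3)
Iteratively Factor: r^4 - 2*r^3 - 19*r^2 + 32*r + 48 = (r + 1)*(r^3 - 3*r^2 - 16*r + 48) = (r - 3)*(r + 1)*(r^2 - 16) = (r - 4)*(r - 3)*(r + 1)*(r + 4)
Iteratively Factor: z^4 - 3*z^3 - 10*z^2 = (z - 5)*(z^3 + 2*z^2) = z*(z - 5)*(z^2 + 2*z) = z*(z - 5)*(z + 2)*(z)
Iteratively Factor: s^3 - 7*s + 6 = (s - 2)*(s^2 + 2*s - 3) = (s - 2)*(s + 3)*(s - 1)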